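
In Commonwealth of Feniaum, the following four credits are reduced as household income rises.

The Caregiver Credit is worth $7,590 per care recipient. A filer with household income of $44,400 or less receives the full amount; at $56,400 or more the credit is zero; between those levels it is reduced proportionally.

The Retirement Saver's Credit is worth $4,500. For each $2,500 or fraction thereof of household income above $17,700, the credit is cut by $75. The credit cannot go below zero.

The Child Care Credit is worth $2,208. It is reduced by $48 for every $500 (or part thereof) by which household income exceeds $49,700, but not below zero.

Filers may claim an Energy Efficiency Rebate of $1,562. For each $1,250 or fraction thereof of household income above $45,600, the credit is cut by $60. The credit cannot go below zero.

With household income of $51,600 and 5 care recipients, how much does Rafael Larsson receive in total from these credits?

$21,908

Caregiver Credit: base = 5 × $7,590 = $37,950. $51,600 is $7,200 into a $12,000 phase-out range, leaving 4,800/12,000 of the credit: $37,950 × 4,800/12,000 = $15,180.
Retirement Saver's Credit: income exceeds $17,700 by $33,900, which is 14 full-or-partial $2,500 increments; reduction = 14 × $75 = $1,050, leaving $3,450.
Child Care Credit: income exceeds $49,700 by $1,900, which is 4 full-or-partial $500 increments; reduction = 4 × $48 = $192, leaving $2,016.
Energy Efficiency Rebate: income exceeds $45,600 by $6,000, which is 5 full-or-partial $1,250 increments; reduction = 5 × $60 = $300, leaving $1,262.
Total: $15,180 + $3,450 + $2,016 + $1,262 = $21,908.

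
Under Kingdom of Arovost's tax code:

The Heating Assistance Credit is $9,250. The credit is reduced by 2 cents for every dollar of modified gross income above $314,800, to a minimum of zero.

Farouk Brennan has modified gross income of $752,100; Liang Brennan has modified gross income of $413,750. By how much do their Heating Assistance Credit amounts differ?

$6,767

Farouk ($752,100): Heating Assistance Credit: 2% of the $437,300 excess over $314,800 is $8,746; credit = $9,250 − $8,746 = $504.
Liang ($413,750): Heating Assistance Credit: 2% of the $98,950 excess over $314,800 is $1,979; credit = $9,250 − $1,979 = $7,271.
Difference: |$504 − $7,271| = $6,767.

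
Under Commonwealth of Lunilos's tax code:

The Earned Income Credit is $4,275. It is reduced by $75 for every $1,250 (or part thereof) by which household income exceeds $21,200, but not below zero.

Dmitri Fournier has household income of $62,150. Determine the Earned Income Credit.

$1,800

Earned Income Credit: income exceeds $21,200 by $40,950, which is 33 full-or-partial $1,250 increments; reduction = 33 × $75 = $2,475, leaving $1,800.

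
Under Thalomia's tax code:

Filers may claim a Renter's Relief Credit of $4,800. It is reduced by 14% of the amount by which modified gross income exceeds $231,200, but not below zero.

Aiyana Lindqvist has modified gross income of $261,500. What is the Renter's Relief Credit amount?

Renter's Relief Credit: 14% of the $30,300 excess over $231,200 is $4,242; credit = $4,800 − $4,242 = $558.

$558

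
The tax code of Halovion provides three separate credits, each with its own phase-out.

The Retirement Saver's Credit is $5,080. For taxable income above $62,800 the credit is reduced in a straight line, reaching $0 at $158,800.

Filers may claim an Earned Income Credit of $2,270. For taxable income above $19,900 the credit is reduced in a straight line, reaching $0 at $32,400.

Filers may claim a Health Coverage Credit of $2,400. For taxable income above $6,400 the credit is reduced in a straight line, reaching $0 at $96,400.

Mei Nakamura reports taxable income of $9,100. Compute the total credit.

Retirement Saver's Credit: $9,100 is at or below the $62,800 threshold, so the full $5,080 applies.
Earned Income Credit: $9,100 is at or below the $19,900 threshold, so the full $2,270 applies.
Health Coverage Credit: $9,100 is $2,700 into a $90,000 phase-out range, leaving 87,300/90,000 of the credit: $2,400 × 87,300/90,000 = $2,328.
Total: $5,080 + $2,270 + $2,328 = $9,678.

$9,678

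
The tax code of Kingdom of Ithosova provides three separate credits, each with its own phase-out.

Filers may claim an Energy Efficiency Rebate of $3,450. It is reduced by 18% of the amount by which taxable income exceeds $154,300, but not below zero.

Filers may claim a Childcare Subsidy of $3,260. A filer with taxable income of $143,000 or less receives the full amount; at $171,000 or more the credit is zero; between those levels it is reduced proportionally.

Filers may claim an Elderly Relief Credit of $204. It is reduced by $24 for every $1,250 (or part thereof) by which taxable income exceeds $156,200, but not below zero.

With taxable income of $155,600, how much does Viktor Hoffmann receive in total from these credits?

$5,213

Energy Efficiency Rebate: 18% of the $1,300 excess over $154,300 is $234; credit = $3,450 − $234 = $3,216.
Childcare Subsidy: $155,600 is $12,600 into a $28,000 phase-out range, leaving 15,400/28,000 of the credit: $3,260 × 15,400/28,000 = $1,793.
Elderly Relief Credit: $155,600 is at or below the $156,200 threshold, so the full $204 applies.
Total: $3,216 + $1,793 + $204 = $5,213.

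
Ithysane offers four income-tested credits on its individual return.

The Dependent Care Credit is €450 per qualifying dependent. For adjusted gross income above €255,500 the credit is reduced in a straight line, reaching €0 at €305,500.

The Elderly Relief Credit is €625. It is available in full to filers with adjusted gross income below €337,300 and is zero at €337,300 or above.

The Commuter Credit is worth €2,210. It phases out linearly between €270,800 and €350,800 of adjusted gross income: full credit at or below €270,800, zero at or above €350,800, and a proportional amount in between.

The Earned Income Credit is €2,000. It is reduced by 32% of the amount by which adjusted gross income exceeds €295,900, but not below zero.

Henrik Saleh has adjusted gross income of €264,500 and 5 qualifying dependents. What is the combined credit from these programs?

Dependent Care Credit: base = 5 × €450 = €2,250. €264,500 is €9,000 into a €50,000 phase-out range, leaving 41,000/50,000 of the credit: €2,250 × 41,000/50,000 = €1,845.
Elderly Relief Credit: €264,500 is below the €337,300 cutoff, so the full €625 applies.
Commuter Credit: €264,500 is at or below the €270,800 threshold, so the full €2,210 applies.
Earned Income Credit: €264,500 is at or below the €295,900 threshold, so the full €2,000 applies.
Total: €1,845 + €625 + €2,210 + €2,000 = €6,680.

€6,680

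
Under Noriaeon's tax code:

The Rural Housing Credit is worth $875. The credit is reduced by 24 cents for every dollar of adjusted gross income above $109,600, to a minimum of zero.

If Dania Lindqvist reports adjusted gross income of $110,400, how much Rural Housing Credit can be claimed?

Rural Housing Credit: 24% of the $800 excess over $109,600 is $192; credit = $875 − $192 = $683.

$683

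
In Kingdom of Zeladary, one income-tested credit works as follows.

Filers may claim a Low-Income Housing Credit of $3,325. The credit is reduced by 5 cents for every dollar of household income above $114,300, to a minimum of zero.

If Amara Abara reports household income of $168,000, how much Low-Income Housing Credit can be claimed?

$640

Low-Income Housing Credit: 5% of the $53,700 excess over $114,300 is $2,685; credit = $3,325 − $2,685 = $640.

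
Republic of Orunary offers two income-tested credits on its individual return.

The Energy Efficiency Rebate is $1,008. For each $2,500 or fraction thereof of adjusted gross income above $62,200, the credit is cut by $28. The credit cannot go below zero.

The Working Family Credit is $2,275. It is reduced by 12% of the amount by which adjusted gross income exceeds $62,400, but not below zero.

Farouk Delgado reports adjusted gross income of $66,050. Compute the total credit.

Energy Efficiency Rebate: income exceeds $62,200 by $3,850, which is 2 full-or-partial $2,500 increments; reduction = 2 × $28 = $56, leaving $952.
Working Family Credit: 12% of the $3,650 excess over $62,400 is $438; credit = $2,275 − $438 = $1,837.
Total: $952 + $1,837 = $2,789.

$2,789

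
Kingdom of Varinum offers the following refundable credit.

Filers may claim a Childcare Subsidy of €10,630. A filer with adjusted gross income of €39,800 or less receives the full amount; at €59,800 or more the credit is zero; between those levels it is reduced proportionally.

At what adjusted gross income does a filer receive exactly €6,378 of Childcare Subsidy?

€6,378 is 6,378/10,630 of the full €10,630, so 4,252/10,630 of the €20,000 range has been used: income = €39,800 + €20,000 × 4,252/10,630 = €47,800.

€47,800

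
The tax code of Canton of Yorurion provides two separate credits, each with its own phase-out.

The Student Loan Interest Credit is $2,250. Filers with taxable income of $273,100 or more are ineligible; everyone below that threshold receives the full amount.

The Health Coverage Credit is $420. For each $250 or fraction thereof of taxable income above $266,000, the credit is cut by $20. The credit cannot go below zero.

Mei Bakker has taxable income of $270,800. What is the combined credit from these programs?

$2,270

Student Loan Interest Credit: $270,800 is below the $273,100 cutoff, so the full $2,250 applies.
Health Coverage Credit: income exceeds $266,000 by $4,800, which is 20 full-or-partial $250 increments; reduction = 20 × $20 = $400, leaving $20.
Total: $2,250 + $20 = $2,270.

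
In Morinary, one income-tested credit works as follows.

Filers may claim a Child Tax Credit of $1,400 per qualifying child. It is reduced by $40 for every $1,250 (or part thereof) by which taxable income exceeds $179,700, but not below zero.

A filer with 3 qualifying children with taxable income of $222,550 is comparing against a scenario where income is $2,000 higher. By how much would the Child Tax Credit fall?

$40

At $222,550 — base = 3 × $1,400 = $4,200. income exceeds $179,700 by $42,850, which is 35 full-or-partial $1,250 increments; reduction = 35 × $40 = $1,400, leaving $2,800.
At $224,550 — base = 3 × $1,400 = $4,200. income exceeds $179,700 by $44,850, which is 36 full-or-partial $1,250 increments; reduction = 36 × $40 = $1,440, leaving $2,760.
Lost: $2,800 − $2,760 = $40.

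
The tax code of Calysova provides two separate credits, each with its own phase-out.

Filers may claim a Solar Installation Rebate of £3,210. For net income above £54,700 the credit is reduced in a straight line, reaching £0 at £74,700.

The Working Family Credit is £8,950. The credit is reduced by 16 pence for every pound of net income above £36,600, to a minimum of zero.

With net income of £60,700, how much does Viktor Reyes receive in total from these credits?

Solar Installation Rebate: £60,700 is £6,000 into a £20,000 phase-out range, leaving 14,000/20,000 of the credit: £3,210 × 14,000/20,000 = £2,247.
Working Family Credit: 16% of the £24,100 excess over £36,600 is £3,856; credit = £8,950 − £3,856 = £5,094.
Total: £2,247 + £5,094 = £7,341.

£7,341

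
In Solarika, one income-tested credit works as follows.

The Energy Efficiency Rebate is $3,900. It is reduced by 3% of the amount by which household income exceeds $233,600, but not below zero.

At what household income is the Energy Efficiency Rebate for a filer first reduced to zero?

$363,600

The credit falls by 3% of each dollar above $233,600, so it reaches zero when the excess is $3,900 / 3% = $130,000: income = $233,600 + $130,000 = $363,600.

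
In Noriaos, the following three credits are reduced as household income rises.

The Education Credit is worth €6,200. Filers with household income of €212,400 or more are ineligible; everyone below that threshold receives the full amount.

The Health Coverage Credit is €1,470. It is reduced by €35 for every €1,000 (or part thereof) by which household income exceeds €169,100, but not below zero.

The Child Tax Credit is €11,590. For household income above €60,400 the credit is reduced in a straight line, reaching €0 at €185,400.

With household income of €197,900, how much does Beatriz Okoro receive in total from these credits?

€6,655

Education Credit: €197,900 is below the €212,400 cutoff, so the full €6,200 applies.
Health Coverage Credit: income exceeds €169,100 by €28,800, which is 29 full-or-partial €1,000 increments; reduction = 29 × €35 = €1,015, leaving €455.
Child Tax Credit: €197,900 is at or above €185,400, so the credit is €0.
Total: €6,200 + €455 + €0 = €6,655.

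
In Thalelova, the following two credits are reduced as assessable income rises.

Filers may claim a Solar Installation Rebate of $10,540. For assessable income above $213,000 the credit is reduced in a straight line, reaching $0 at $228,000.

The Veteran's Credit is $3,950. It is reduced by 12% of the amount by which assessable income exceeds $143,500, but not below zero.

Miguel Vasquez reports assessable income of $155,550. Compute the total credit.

Solar Installation Rebate: $155,550 is at or below the $213,000 threshold, so the full $10,540 applies.
Veteran's Credit: 12% of the $12,050 excess over $143,500 is $1,446; credit = $3,950 − $1,446 = $2,504.
Total: $10,540 + $2,504 = $13,044.

$13,044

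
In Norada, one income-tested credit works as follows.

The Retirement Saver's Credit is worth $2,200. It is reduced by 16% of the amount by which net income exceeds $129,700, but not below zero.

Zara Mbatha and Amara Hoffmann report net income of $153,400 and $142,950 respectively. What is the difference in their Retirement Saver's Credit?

Zara ($153,400): Retirement Saver's Credit: 16% of the $23,700 excess over $129,700 is $3,792 ≥ base, so the credit is $0.
Amara ($142,950): Retirement Saver's Credit: 16% of the $13,250 excess over $129,700 is $2,120; credit = $2,200 − $2,120 = $80.
Difference: |$0 − $80| = $80.

$80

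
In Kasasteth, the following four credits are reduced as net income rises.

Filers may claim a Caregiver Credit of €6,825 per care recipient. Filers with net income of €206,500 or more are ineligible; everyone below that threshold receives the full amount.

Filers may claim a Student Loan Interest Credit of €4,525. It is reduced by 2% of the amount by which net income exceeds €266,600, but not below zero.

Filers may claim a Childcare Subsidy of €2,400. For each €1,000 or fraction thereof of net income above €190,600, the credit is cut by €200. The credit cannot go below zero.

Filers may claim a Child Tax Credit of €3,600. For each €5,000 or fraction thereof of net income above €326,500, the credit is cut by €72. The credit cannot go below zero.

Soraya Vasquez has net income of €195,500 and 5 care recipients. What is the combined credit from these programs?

Caregiver Credit: base = 5 × €6,825 = €34,125. €195,500 is below the €206,500 cutoff, so the full €34,125 applies.
Student Loan Interest Credit: €195,500 is at or below the €266,600 threshold, so the full €4,525 applies.
Childcare Subsidy: income exceeds €190,600 by €4,900, which is 5 full-or-partial €1,000 increments; reduction = 5 × €200 = €1,000, leaving €1,400.
Child Tax Credit: €195,500 is at or below the €326,500 threshold, so the full €3,600 applies.
Total: €34,125 + €4,525 + €1,400 + €3,600 = €43,650.

€43,650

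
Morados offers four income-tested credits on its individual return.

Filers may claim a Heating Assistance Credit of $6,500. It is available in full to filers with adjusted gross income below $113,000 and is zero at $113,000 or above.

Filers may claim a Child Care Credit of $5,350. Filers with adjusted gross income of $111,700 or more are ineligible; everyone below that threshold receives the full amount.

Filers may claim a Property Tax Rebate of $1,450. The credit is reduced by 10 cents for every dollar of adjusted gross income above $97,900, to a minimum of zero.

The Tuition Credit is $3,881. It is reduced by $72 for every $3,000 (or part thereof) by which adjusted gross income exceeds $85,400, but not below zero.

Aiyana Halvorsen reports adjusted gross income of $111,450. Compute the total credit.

$15,178

Heating Assistance Credit: $111,450 is below the $113,000 cutoff, so the full $6,500 applies.
Child Care Credit: $111,450 is below the $111,700 cutoff, so the full $5,350 applies.
Property Tax Rebate: 10% of the $13,550 excess over $97,900 is $1,355; credit = $1,450 − $1,355 = $95.
Tuition Credit: income exceeds $85,400 by $26,050, which is 9 full-or-partial $3,000 increments; reduction = 9 × $72 = $648, leaving $3,233.
Total: $6,500 + $5,350 + $95 + $3,233 = $15,178.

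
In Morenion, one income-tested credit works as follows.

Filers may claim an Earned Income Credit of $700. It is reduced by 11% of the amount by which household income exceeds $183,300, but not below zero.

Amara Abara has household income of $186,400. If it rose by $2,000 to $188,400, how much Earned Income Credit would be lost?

At $186,400 — 11% of the $3,100 excess over $183,300 is $341; credit = $700 − $341 = $359.
At $188,400 — 11% of the $5,100 excess over $183,300 is $561; credit = $700 − $561 = $139.
Lost: $359 − $139 = $220.

$220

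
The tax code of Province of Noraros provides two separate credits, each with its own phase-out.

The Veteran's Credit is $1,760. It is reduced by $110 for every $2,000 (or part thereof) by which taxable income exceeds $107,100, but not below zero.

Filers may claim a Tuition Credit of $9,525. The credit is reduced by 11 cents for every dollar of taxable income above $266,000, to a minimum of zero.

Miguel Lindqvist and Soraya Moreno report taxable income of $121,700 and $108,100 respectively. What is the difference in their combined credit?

Miguel ($121,700): Veteran's Credit: income exceeds $107,100 by $14,600, which is 8 full-or-partial $2,000 increments; reduction = 8 × $110 = $880, leaving $880. Tuition Credit: $121,700 is at or below the $266,000 threshold, so the full $9,525 applies. total $880 + $9,525 = $10,405
Soraya ($108,100): Veteran's Credit: income exceeds $107,100 by $1,000, which is 1 full-or-partial $2,000 increment; reduction = 1 × $110 = $110, leaving $1,650. Tuition Credit: $108,100 is at or below the $266,000 threshold, so the full $9,525 applies. total $1,650 + $9,525 = $11,175
Difference: |$10,405 − $11,175| = $770.

$770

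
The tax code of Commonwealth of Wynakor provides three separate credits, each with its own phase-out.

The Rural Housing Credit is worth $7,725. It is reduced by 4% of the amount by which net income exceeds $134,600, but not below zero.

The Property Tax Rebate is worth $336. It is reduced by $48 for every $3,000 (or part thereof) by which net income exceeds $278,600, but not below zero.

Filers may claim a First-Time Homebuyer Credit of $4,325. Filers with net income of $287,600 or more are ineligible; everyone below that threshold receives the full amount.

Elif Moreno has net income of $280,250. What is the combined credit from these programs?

Rural Housing Credit: 4% of the $145,650 excess over $134,600 is $5,826; credit = $7,725 − $5,826 = $1,899.
Property Tax Rebate: income exceeds $278,600 by $1,650, which is 1 full-or-partial $3,000 increment; reduction = 1 × $48 = $48, leaving $288.
First-Time Homebuyer Credit: $280,250 is below the $287,600 cutoff, so the full $4,325 applies.
Total: $1,899 + $288 + $4,325 = $6,512.

$6,512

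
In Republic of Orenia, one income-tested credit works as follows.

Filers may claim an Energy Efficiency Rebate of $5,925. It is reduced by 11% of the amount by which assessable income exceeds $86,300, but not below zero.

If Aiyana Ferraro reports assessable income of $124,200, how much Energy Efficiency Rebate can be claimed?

$1,756

Energy Efficiency Rebate: 11% of the $37,900 excess over $86,300 is $4,169; credit = $5,925 − $4,169 = $1,756.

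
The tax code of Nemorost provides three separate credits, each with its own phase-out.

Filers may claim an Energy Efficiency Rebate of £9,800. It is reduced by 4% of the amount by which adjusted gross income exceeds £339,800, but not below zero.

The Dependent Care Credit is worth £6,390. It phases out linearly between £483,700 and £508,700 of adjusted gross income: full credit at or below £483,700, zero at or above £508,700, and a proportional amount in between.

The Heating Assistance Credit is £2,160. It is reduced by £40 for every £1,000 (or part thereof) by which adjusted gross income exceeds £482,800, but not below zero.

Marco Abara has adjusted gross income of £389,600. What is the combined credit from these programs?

Energy Efficiency Rebate: 4% of the £49,800 excess over £339,800 is £1,992; credit = £9,800 − £1,992 = £7,808.
Dependent Care Credit: £389,600 is at or below the £483,700 threshold, so the full £6,390 applies.
Heating Assistance Credit: £389,600 is at or below the £482,800 threshold, so the full £2,160 applies.
Total: £7,808 + £6,390 + £2,160 = £16,358.

£16,358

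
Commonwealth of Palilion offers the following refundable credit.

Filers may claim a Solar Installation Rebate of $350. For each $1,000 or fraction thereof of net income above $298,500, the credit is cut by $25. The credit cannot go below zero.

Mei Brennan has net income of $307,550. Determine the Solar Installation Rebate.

Solar Installation Rebate: income exceeds $298,500 by $9,050, which is 10 full-or-partial $1,000 increments; reduction = 10 × $25 = $250, leaving $100.

$100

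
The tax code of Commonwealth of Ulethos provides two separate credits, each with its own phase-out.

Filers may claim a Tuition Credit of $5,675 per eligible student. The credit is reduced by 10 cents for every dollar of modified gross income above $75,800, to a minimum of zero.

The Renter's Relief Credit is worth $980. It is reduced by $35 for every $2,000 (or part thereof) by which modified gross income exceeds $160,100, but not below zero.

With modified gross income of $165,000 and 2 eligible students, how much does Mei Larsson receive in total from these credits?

Tuition Credit: base = 2 × $5,675 = $11,350. 10% of the $89,200 excess over $75,800 is $8,920; credit = $11,350 − $8,920 = $2,430.
Renter's Relief Credit: income exceeds $160,100 by $4,900, which is 3 full-or-partial $2,000 increments; reduction = 3 × $35 = $105, leaving $875.
Total: $2,430 + $875 = $3,305.

$3,305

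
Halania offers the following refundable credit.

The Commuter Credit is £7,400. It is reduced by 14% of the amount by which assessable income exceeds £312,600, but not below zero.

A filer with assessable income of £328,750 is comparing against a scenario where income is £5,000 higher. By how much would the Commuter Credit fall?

£700

At £328,750 — 14% of the £16,150 excess over £312,600 is £2,261; credit = £7,400 − £2,261 = £5,139.
At £333,750 — 14% of the £21,150 excess over £312,600 is £2,961; credit = £7,400 − £2,961 = £4,439.
Lost: £5,139 − £4,439 = £700.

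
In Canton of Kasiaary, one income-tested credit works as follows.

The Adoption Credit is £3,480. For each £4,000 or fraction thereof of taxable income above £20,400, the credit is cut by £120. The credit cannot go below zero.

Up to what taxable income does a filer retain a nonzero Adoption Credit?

After 28 increments the reduction is 28 × £120 = £3,360, leaving £120; one more increment wipes it out. Increment 28 ends at excess 28 × £4,000 = £112,000, so the highest qualifying income is £20,400 + £112,000 = £132,400.

£132,400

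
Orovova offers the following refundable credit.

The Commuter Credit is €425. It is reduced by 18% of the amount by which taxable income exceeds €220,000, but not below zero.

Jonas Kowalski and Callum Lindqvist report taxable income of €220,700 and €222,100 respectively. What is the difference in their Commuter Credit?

Jonas (€220,700): Commuter Credit: 18% of the €700 excess over €220,000 is €126; credit = €425 − €126 = €299.
Callum (€222,100): Commuter Credit: 18% of the €2,100 excess over €220,000 is €378; credit = €425 − €378 = €47.
Difference: |€299 − €47| = €252.

€252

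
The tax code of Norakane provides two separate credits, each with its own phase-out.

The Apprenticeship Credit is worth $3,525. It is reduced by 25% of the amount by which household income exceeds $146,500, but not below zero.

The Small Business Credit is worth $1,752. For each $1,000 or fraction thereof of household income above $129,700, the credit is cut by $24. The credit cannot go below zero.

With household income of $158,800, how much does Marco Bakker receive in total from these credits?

$1,482

Apprenticeship Credit: 25% of the $12,300 excess over $146,500 is $3,075; credit = $3,525 − $3,075 = $450.
Small Business Credit: income exceeds $129,700 by $29,100, which is 30 full-or-partial $1,000 increments; reduction = 30 × $24 = $720, leaving $1,032.
Total: $450 + $1,032 = $1,482.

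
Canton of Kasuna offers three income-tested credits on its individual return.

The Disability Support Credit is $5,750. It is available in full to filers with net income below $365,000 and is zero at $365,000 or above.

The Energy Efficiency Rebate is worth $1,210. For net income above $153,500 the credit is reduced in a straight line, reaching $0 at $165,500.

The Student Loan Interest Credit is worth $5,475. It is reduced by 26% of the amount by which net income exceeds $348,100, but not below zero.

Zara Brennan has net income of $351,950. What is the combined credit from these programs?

Disability Support Credit: $351,950 is below the $365,000 cutoff, so the full $5,750 applies.
Energy Efficiency Rebate: $351,950 is at or above $165,500, so the credit is $0.
Student Loan Interest Credit: 26% of the $3,850 excess over $348,100 is $1,001; credit = $5,475 − $1,001 = $4,474.
Total: $5,750 + $0 + $4,474 = $10,224.

$10,224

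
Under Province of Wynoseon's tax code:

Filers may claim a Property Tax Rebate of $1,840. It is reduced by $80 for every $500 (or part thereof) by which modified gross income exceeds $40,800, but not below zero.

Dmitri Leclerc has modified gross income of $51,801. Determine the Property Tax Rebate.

$0

Property Tax Rebate: income exceeds $40,800 by $11,001 → 23 increments × $80 = $1,840 ≥ base, so the credit is $0.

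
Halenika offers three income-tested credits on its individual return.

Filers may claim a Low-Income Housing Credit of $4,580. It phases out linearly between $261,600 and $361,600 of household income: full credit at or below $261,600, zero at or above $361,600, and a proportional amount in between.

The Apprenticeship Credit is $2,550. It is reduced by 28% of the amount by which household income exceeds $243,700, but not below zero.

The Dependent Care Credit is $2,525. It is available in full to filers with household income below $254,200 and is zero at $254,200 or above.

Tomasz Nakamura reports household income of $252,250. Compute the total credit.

$7,261

Low-Income Housing Credit: $252,250 is at or below the $261,600 threshold, so the full $4,580 applies.
Apprenticeship Credit: 28% of the $8,550 excess over $243,700 is $2,394; credit = $2,550 − $2,394 = $156.
Dependent Care Credit: $252,250 is below the $254,200 cutoff, so the full $2,525 applies.
Total: $4,580 + $156 + $2,525 = $7,261.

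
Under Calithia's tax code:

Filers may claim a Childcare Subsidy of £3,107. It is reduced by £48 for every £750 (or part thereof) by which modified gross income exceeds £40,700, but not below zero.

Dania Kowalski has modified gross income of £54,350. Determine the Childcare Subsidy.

Childcare Subsidy: income exceeds £40,700 by £13,650, which is 19 full-or-partial £750 increments; reduction = 19 × £48 = £912, leaving £2,195.

£2,195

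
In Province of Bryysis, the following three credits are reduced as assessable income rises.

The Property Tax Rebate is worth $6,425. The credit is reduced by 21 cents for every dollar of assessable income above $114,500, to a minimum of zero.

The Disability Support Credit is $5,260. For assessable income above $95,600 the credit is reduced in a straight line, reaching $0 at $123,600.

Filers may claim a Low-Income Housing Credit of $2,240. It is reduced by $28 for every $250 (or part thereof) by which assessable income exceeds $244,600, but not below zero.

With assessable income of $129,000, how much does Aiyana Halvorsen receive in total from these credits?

$5,620

Property Tax Rebate: 21% of the $14,500 excess over $114,500 is $3,045; credit = $6,425 − $3,045 = $3,380.
Disability Support Credit: $129,000 is at or above $123,600, so the credit is $0.
Low-Income Housing Credit: $129,000 is at or below the $244,600 threshold, so the full $2,240 applies.
Total: $3,380 + $0 + $2,240 = $5,620.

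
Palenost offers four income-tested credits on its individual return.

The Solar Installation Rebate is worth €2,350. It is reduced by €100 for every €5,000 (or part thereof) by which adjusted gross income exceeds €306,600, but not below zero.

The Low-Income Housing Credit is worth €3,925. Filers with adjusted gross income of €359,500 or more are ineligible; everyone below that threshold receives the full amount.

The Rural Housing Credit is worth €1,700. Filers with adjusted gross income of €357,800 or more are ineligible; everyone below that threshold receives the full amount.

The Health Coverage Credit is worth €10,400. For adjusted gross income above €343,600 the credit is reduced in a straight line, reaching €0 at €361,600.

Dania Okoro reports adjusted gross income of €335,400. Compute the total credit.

€17,775

Solar Installation Rebate: income exceeds €306,600 by €28,800, which is 6 full-or-partial €5,000 increments; reduction = 6 × €100 = €600, leaving €1,750.
Low-Income Housing Credit: €335,400 is below the €359,500 cutoff, so the full €3,925 applies.
Rural Housing Credit: €335,400 is below the €357,800 cutoff, so the full €1,700 applies.
Health Coverage Credit: €335,400 is at or below the €343,600 threshold, so the full €10,400 applies.
Total: €1,750 + €3,925 + €1,700 + €10,400 = €17,775.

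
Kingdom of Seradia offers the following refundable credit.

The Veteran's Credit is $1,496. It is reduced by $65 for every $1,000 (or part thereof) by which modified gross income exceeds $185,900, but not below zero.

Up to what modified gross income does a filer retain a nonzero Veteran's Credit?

$208,900

After 23 increments the reduction is 23 × $65 = $1,495, leaving $1; one more increment wipes it out. Increment 23 ends at excess 23 × $1,000 = $23,000, so the highest qualifying income is $185,900 + $23,000 = $208,900.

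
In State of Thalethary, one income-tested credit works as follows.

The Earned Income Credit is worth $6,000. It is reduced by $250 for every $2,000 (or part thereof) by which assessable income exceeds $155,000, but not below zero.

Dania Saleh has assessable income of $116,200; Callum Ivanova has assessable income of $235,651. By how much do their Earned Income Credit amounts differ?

$6,000

Dania ($116,200): Earned Income Credit: $116,200 is at or below the $155,000 threshold, so the full $6,000 applies.
Callum ($235,651): Earned Income Credit: income exceeds $155,000 by $80,651 → 41 increments × $250 = $10,250 ≥ base, so the credit is $0.
Difference: |$6,000 − $0| = $6,000.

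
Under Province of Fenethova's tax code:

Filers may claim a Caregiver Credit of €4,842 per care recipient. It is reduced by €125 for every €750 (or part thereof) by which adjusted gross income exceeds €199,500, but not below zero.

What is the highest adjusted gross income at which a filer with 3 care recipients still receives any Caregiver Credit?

Full credit = 3 × €4,842 = €14,526.
After 116 increments the reduction is 116 × €125 = €14,500, leaving €26; one more increment wipes it out. Increment 116 ends at excess 116 × €750 = €87,000, so the highest qualifying income is €199,500 + €87,000 = €286,500.

€286,500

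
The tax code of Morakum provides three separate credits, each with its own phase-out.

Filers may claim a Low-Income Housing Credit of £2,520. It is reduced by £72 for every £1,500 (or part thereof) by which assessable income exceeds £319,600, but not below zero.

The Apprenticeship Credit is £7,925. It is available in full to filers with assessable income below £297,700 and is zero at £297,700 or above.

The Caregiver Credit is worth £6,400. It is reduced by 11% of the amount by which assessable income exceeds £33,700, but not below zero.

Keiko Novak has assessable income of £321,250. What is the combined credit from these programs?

Low-Income Housing Credit: income exceeds £319,600 by £1,650, which is 2 full-or-partial £1,500 increments; reduction = 2 × £72 = £144, leaving £2,376.
Apprenticeship Credit: £321,250 meets or exceeds the £297,700 cutoff, so the credit is £0.
Caregiver Credit: 11% of the £287,550 excess over £33,700 is £31,630.50 ≥ base, so the credit is £0.
Total: £2,376 + £0 + £0 = £2,376.

£2,376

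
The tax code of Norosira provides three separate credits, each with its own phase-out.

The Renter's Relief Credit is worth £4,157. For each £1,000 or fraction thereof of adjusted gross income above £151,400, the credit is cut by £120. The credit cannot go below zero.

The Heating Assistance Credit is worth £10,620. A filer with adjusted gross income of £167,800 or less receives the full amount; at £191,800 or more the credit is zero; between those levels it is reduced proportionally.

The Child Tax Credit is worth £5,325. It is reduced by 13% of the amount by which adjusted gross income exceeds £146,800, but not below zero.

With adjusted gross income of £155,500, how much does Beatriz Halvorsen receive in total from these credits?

£18,371

Renter's Relief Credit: income exceeds £151,400 by £4,100, which is 5 full-or-partial £1,000 increments; reduction = 5 × £120 = £600, leaving £3,557.
Heating Assistance Credit: £155,500 is at or below the £167,800 threshold, so the full £10,620 applies.
Child Tax Credit: 13% of the £8,700 excess over £146,800 is £1,131; credit = £5,325 − £1,131 = £4,194.
Total: £3,557 + £10,620 + £4,194 = £18,371.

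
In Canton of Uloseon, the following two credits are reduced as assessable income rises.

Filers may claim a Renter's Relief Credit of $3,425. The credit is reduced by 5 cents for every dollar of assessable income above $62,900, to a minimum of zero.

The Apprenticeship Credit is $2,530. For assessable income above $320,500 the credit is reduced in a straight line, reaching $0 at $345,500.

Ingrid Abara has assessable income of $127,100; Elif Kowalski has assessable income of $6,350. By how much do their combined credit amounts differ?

$3,210

Ingrid ($127,100): Renter's Relief Credit: 5% of the $64,200 excess over $62,900 is $3,210; credit = $3,425 − $3,210 = $215. Apprenticeship Credit: $127,100 is at or below the $320,500 threshold, so the full $2,530 applies. total $215 + $2,530 = $2,745
Elif ($6,350): Renter's Relief Credit: $6,350 is at or below the $62,900 threshold, so the full $3,425 applies. Apprenticeship Credit: $6,350 is at or below the $320,500 threshold, so the full $2,530 applies. total $3,425 + $2,530 = $5,955
Difference: |$2,745 − $5,955| = $3,210.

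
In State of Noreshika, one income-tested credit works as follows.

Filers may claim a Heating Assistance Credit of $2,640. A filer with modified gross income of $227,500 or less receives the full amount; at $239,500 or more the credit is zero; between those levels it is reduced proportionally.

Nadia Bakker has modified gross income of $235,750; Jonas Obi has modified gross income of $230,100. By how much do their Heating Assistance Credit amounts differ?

Nadia ($235,750): Heating Assistance Credit: $235,750 is $8,250 into a $12,000 phase-out range, leaving 3,750/12,000 of the credit: $2,640 × 3,750/12,000 = $825.
Jonas ($230,100): Heating Assistance Credit: $230,100 is $2,600 into a $12,000 phase-out range, leaving 9,400/12,000 of the credit: $2,640 × 9,400/12,000 = $2,068.
Difference: |$825 − $2,068| = $1,243.

$1,243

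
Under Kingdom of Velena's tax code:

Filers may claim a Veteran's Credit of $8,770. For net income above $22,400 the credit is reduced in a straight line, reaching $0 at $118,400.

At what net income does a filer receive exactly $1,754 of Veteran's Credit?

$1,754 is 1,754/8,770 of the full $8,770, so 7,016/8,770 of the $96,000 range has been used: income = $22,400 + $96,000 × 7,016/8,770 = $99,200.

$99,200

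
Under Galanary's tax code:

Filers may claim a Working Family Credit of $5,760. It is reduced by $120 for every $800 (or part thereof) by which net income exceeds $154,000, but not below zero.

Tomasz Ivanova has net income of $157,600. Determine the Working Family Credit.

$5,160

Working Family Credit: income exceeds $154,000 by $3,600, which is 5 full-or-partial $800 increments; reduction = 5 × $120 = $600, leaving $5,160.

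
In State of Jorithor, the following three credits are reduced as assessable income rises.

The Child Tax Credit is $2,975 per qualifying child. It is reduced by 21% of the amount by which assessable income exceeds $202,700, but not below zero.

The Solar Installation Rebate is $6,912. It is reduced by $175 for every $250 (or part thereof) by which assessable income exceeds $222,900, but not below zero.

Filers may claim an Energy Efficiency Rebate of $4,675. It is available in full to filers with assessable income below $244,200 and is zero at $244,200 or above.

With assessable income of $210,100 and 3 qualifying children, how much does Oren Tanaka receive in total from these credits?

Child Tax Credit: base = 3 × $2,975 = $8,925. 21% of the $7,400 excess over $202,700 is $1,554; credit = $8,925 − $1,554 = $7,371.
Solar Installation Rebate: $210,100 is at or below the $222,900 threshold, so the full $6,912 applies.
Energy Efficiency Rebate: $210,100 is below the $244,200 cutoff, so the full $4,675 applies.
Total: $7,371 + $6,912 + $4,675 = $18,958.

$18,958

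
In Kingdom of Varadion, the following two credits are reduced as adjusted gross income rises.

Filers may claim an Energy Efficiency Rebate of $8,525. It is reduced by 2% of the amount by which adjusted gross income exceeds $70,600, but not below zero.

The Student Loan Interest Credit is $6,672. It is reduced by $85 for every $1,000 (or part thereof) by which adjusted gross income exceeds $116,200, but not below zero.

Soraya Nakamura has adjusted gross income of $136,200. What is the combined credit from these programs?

Energy Efficiency Rebate: 2% of the $65,600 excess over $70,600 is $1,312; credit = $8,525 − $1,312 = $7,213.
Student Loan Interest Credit: income exceeds $116,200 by $20,000, which is 20 full-or-partial $1,000 increments; reduction = 20 × $85 = $1,700, leaving $4,972.
Total: $7,213 + $4,972 = $12,185.

$12,185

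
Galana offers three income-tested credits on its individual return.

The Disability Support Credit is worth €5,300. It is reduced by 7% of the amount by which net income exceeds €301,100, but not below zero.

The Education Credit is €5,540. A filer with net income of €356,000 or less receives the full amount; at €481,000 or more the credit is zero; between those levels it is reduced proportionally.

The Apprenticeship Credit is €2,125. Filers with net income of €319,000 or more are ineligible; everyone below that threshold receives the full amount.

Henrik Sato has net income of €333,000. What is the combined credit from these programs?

€8,607

Disability Support Credit: 7% of the €31,900 excess over €301,100 is €2,233; credit = €5,300 − €2,233 = €3,067.
Education Credit: €333,000 is at or below the €356,000 threshold, so the full €5,540 applies.
Apprenticeship Credit: €333,000 meets or exceeds the €319,000 cutoff, so the credit is €0.
Total: €3,067 + €5,540 + €0 = €8,607.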